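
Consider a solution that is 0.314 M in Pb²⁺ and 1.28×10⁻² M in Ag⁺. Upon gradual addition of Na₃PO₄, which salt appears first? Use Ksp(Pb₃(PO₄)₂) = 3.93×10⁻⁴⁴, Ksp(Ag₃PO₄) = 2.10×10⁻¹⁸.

Pb₃(PO₄)₂

Each salt precipitates once Q = Ksp for that salt.
For Pb₃(PO₄)₂: [PO₄³⁻] = (Ksp/[Pb²⁺]^3)^(1/2) = 1.13×10⁻²¹ M
For Ag₃PO₄: [PO₄³⁻] = (Ksp/[Ag⁺]^3) = 1.00×10⁻¹² M
Since Pb₃(PO₄)₂ needs less PO₄³⁻ to reach saturation, it precipitates first.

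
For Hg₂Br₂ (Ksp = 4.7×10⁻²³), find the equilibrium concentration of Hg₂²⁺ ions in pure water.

2.3×10⁻⁸ M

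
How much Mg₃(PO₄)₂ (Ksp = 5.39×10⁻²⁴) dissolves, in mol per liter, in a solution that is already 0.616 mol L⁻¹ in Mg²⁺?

Mg₃(PO₄)₂(s) ⇌ 3 Mg²⁺(aq) + 2 PO₄³⁻(aq)
With Mg²⁺ already at 0.616 mol L⁻¹ and s small, take [Mg²⁺] ≈ 0.616 mol L⁻¹ and [PO₄³⁻] = 2s.
Ksp = [Mg²⁺]^3[PO₄³⁻]^2 = (0.616)^3(2s)^2
(2s)^2 = 5.39×10⁻²⁴ / (0.616)^3 = 2.31×10⁻²³
s = 2.40×10⁻¹² mol L⁻¹

2.40×10⁻¹² M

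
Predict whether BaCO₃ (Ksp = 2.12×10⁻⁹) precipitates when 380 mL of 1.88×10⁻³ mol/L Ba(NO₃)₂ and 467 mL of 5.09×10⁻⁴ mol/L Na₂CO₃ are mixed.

After mixing, V = 380 mL + 467 mL = 847 mL.
[Ba²⁺] = (1.88×10⁻³)(380)/847 = 8.43×10⁻⁴ mol/L
[CO₃²⁻] = (5.09×10⁻⁴)(467)/847 = 2.81×10⁻⁴ mol/L
Q = [Ba²⁺][CO₃²⁻] = 2.37×10⁻⁷
Because Q > Ksp (2.37×10⁻⁷ vs 2.12×10⁻⁹), a precipitate of BaCO₃ forms.

Yes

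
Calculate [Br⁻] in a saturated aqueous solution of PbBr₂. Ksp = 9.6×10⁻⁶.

2.7×10⁻² M

PbBr₂(s) ⇌ Pb²⁺(aq) + 2 Br⁻(aq)
Call the molar solubility s, so that [Pb²⁺] = s and [Br⁻] = 2s.
Ksp = [Pb²⁺][Br⁻]^2 = s · (2s)^2 = 4s^3 = 9.6×10⁻⁶
s = 1.3×10⁻² mol/L
[Br⁻] = 2s = 2.7×10⁻² mol/L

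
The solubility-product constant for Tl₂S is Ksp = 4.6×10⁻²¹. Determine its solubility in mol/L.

1.0×10⁻⁷ M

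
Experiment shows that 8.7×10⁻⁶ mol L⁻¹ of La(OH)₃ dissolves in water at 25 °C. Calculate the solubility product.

La(OH)₃(s) ⇌ La³⁺(aq) + 3 OH⁻(aq)
For each mole of La(OH)₃ that dissolves per liter, [La³⁺] = s and [OH⁻] = 3s; let s denote this solubility.
Ksp = [La³⁺][OH⁻]^3 = s · (3s)^3 = 27s^4
Ksp = 27 × (8.7×10⁻⁶)^4 = 1.5×10⁻¹⁹

Ksp = 1.5×10⁻¹⁹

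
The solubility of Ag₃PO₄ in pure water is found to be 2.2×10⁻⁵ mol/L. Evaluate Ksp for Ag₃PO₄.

Ag₃PO₄(s) ⇌ 3 Ag⁺(aq) + PO₄³⁻(aq)
With molar solubility s: [Ag⁺] = 3s, [PO₄³⁻] = s.
Ksp = [Ag⁺]^3[PO₄³⁻] = (3s)^3 · s = 27s^4
Ksp = 27 × (2.2×10⁻⁵)^4 = 6.3×10⁻¹⁸

Ksp = 6.3×10⁻¹⁸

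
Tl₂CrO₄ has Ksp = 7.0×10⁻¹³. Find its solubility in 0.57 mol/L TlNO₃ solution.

Tl₂CrO₄(s) ⇌ 2 Tl⁺(aq) + CrO₄²⁻(aq)
With Tl⁺ already at 0.57 mol/L and s small, take [Tl⁺] ≈ 0.57 mol/L and [CrO₄²⁻] = s.
Ksp = [Tl⁺]^2[CrO₄²⁻] = (0.57)^2s
s = 7.0×10⁻¹³ / (0.57)^2 = 2.2×10⁻¹²
s = 2.2×10⁻¹² mol/L

2.2×10⁻¹² M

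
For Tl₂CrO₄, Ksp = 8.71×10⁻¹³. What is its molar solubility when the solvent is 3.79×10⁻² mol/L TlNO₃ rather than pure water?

6.06×10⁻¹⁰ M

Tl₂CrO₄(s) ⇌ 2 Tl⁺(aq) + CrO₄²⁻(aq)
Let s be the solubility of Tl₂CrO₄ here. The common ion gives [Tl⁺] ≈ 3.79×10⁻² mol/L, and [CrO₄²⁻] = s.
Ksp = [Tl⁺]^2[CrO₄²⁻] = (3.79×10⁻²)^2s
s = 8.71×10⁻¹³ / (3.79×10⁻²)^2 = 6.06×10⁻¹⁰
s = 6.06×10⁻¹⁰ mol/L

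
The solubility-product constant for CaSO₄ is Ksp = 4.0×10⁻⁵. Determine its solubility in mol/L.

6.3×10⁻³ M

CaSO₄(s) ⇌ Ca²⁺(aq) + SO₄²⁻(aq)
With molar solubility s: [Ca²⁺] = s, [SO₄²⁻] = s.
Ksp = [Ca²⁺][SO₄²⁻] = s · s = s^2
s^2 = 4.0×10⁻⁵
s = 6.3×10⁻³ mol/L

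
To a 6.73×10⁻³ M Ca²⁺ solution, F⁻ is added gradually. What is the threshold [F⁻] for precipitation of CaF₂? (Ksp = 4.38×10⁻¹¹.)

Each salt precipitates once Q = Ksp for that salt.
CaF₂(s) ⇌ Ca²⁺(aq) + 2 F⁻(aq)
Ksp = [Ca²⁺][F⁻]^2 = [F⁻]^2(6.73×10⁻³)
[F⁻]^2 = 4.38×10⁻¹¹ / (6.73×10⁻³) = 6.51×10⁻⁹
[F⁻] = 8.07×10⁻⁵ M

8.07×10⁻⁵ M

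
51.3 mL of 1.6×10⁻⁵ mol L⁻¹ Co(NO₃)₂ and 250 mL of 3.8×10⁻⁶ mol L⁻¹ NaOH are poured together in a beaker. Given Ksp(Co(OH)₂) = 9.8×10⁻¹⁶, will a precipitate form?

No

After mixing, V = 51.3 mL + 250 mL = 301.3 mL.
[Co²⁺] = (1.6×10⁻⁵)(51.3)/301.3 = 2.7×10⁻⁶ mol L⁻¹
[OH⁻] = (3.8×10⁻⁶)(250)/301.3 = 3.2×10⁻⁶ mol L⁻¹
Q = [Co²⁺][OH⁻]^2 = 2.7×10⁻¹⁷
Q = 2.7×10⁻¹⁷ < Ksp = 9.8×10⁻¹⁶, so the solution is unsaturated and no precipitate forms.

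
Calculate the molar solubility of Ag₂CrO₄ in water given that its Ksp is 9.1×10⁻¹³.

6.1×10⁻⁵ M

Ag₂CrO₄(s) ⇌ 2 Ag⁺(aq) + CrO₄²⁻(aq)
With molar solubility s: [Ag⁺] = 2s, [CrO₄²⁻] = s.
Ksp = [Ag⁺]^2[CrO₄²⁻] = (2s)^2 · s = 4s^3
4s^3 = 9.1×10⁻¹³  ⇒  s^3 = 2.3×10⁻¹³
s = 6.1×10⁻⁵ mol/L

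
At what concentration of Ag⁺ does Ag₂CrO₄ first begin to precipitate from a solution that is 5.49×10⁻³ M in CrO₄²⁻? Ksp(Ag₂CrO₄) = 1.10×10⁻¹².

The threshold for precipitation is Q = Ksp.
Ag₂CrO₄(s) ⇌ 2 Ag⁺(aq) + CrO₄²⁻(aq)
Ksp = [Ag⁺]^2[CrO₄²⁻] = [Ag⁺]^2(5.49×10⁻³)
[Ag⁺]^2 = 1.10×10⁻¹² / (5.49×10⁻³) = 2.00×10⁻¹⁰
[Ag⁺] = 1.42×10⁻⁵ M

1.42×10⁻⁵ M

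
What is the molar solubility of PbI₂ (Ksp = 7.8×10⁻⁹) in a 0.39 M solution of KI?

PbI₂(s) ⇌ Pb²⁺(aq) + 2 I⁻(aq)
I⁻ is already present at 0.39 M. If s mol/L of PbI₂ dissolves, [Pb²⁺] = s while [I⁻] ≈ 0.39 M.
Ksp = [Pb²⁺][I⁻]^2 = s(0.39)^2
s = 7.8×10⁻⁹ / (0.39)^2 = 5.1×10⁻⁸
s = 5.1×10⁻⁸ M

5.1×10⁻⁸ M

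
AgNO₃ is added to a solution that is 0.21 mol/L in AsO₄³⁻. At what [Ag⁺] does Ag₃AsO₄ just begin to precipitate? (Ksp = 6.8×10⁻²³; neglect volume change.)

6.9×10⁻⁸ M

Each salt precipitates once Q = Ksp for that salt.
Ag₃AsO₄(s) ⇌ 3 Ag⁺(aq) + AsO₄³⁻(aq)
Ksp = [Ag⁺]^3[AsO₄³⁻] = [Ag⁺]^3(0.21)
[Ag⁺]^3 = 6.8×10⁻²³ / (0.21) = 3.2×10⁻²²
[Ag⁺] = 6.9×10⁻⁸ mol/L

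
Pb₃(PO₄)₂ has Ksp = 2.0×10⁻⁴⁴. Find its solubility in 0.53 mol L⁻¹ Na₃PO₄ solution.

1.4×10⁻¹⁵ M

Pb₃(PO₄)₂(s) ⇌ 3 Pb²⁺(aq) + 2 PO₄³⁻(aq)
PO₄³⁻ is already present at 0.53 mol L⁻¹. If s mol/L of Pb₃(PO₄)₂ dissolves, [Pb²⁺] = 3s while [PO₄³⁻] ≈ 0.53 mol L⁻¹.
Ksp = [Pb²⁺]^3[PO₄³⁻]^2 = (3s)^3(0.53)^2
(3s)^3 = 2.0×10⁻⁴⁴ / (0.53)^2 = 7.1×10⁻⁴⁴
s = 1.4×10⁻¹⁵ mol L⁻¹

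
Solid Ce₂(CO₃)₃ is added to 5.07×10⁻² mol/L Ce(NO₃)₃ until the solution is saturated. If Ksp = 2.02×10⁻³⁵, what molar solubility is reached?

6.63×10⁻¹² M

Ce₂(CO₃)₃(s) ⇌ 2 Ce³⁺(aq) + 3 CO₃²⁻(aq)
The solution already contains Ce³⁺ at 5.07×10⁻² mol/L. Let s be the molar solubility of Ce₂(CO₃)₃.
[Ce³⁺] ≈ 5.07×10⁻² mol/L (common ion dominates); [CO₃²⁻] = 3s.
Ksp = [Ce³⁺]^2[CO₃²⁻]^3 = (5.07×10⁻²)^2(3s)^3
(3s)^3 = 2.02×10⁻³⁵ / (5.07×10⁻²)^2 = 7.86×10⁻³³
s = 6.63×10⁻¹² mol/L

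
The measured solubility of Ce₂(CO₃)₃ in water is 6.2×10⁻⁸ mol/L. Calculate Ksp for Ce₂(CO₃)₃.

Ksp = 9.9×10⁻³⁵

Ce₂(CO₃)₃(s) ⇌ 2 Ce³⁺(aq) + 3 CO₃²⁻(aq)
With molar solubility s: [Ce³⁺] = 2s, [CO₃²⁻] = 3s.
Ksp = [Ce³⁺]^2[CO₃²⁻]^3 = (2s)^2 · (3s)^3 = 108s^5
Ksp = 108 × (6.2×10⁻⁸)^5 = 9.9×10⁻³⁵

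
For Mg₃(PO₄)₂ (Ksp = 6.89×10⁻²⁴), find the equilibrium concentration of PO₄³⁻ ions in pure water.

Mg₃(PO₄)₂(s) ⇌ 3 Mg²⁺(aq) + 2 PO₄³⁻(aq)
Let s be the molar solubility. Then [Mg²⁺] = 3s and [PO₄³⁻] = 2s.
Ksp = [Mg²⁺]^3[PO₄³⁻]^2 = (3s)^3 · (2s)^2 = 108s^5 = 6.89×10⁻²⁴
s = 9.14×10⁻⁶ mol/L
[PO₄³⁻] = 2s = 1.83×10⁻⁵ mol/L

1.83×10⁻⁵ M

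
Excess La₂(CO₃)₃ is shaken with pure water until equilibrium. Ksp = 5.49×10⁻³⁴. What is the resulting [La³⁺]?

1.75×10⁻⁷ M

La₂(CO₃)₃(s) ⇌ 2 La³⁺(aq) + 3 CO₃²⁻(aq)
If s mol/L of La₂(CO₃)₃ dissolves, [La³⁺] = 2s and [CO₃²⁻] = 3s.
Ksp = [La³⁺]^2[CO₃²⁻]^3 = (2s)^2 · (3s)^3 = 108s^5 = 5.49×10⁻³⁴
s = 8.73×10⁻⁸ M
[La³⁺] = 2s = 1.75×10⁻⁷ M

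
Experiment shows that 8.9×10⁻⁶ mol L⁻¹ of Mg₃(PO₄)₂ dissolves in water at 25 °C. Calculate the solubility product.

Mg₃(PO₄)₂(s) ⇌ 3 Mg²⁺(aq) + 2 PO₄³⁻(aq)
Call the molar solubility s, so that [Mg²⁺] = 3s and [PO₄³⁻] = 2s.
Ksp = [Mg²⁺]^3[PO₄³⁻]^2 = (3s)^3 · (2s)^2 = 108s^5
Ksp = 108 × (8.9×10⁻⁶)^5 = 6.0×10⁻²⁴

Ksp = 6.0×10⁻²⁴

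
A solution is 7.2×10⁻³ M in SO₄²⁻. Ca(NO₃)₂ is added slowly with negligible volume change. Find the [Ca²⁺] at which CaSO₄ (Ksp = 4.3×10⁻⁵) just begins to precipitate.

6.0×10⁻³ M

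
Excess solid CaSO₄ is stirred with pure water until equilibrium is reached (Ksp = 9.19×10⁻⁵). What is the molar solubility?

CaSO₄(s) ⇌ Ca²⁺(aq) + SO₄²⁻(aq)
Call the molar solubility s, so that [Ca²⁺] = s and [SO₄²⁻] = s.
Ksp = [Ca²⁺][SO₄²⁻] = s · s = s^2
s^2 = 9.19×10⁻⁵
Taking the 2nd root, s = 9.59×10⁻³ M.

9.59×10⁻³ M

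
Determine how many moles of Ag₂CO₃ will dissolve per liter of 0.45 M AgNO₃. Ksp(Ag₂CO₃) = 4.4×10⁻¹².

2.2×10⁻¹¹ M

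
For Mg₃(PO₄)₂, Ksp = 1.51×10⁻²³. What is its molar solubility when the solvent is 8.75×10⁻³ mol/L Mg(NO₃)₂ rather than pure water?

2.37×10⁻⁹ M

Mg₃(PO₄)₂(s) ⇌ 3 Mg²⁺(aq) + 2 PO₄³⁻(aq)
The solution already contains Mg²⁺ at 8.75×10⁻³ mol/L. Let s be the molar solubility of Mg₃(PO₄)₂.
[Mg²⁺] ≈ 8.75×10⁻³ mol/L (common ion dominates); [PO₄³⁻] = 2s.
Ksp = [Mg²⁺]^3[PO₄³⁻]^2 = (8.75×10⁻³)^3(2s)^2
(2s)^2 = 1.51×10⁻²³ / (8.75×10⁻³)^3 = 2.25×10⁻¹⁷
s = 2.37×10⁻⁹ mol/L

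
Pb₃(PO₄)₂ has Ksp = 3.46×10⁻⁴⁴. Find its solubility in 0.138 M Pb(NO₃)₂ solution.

Pb₃(PO₄)₂(s) ⇌ 3 Pb²⁺(aq) + 2 PO₄³⁻(aq)
Pb²⁺ is already present at 0.138 M. If s mol/L of Pb₃(PO₄)₂ dissolves, [PO₄³⁻] = 2s while [Pb²⁺] ≈ 0.138 M.
Ksp = [Pb²⁺]^3[PO₄³⁻]^2 = (0.138)^3(2s)^2
(2s)^2 = 3.46×10⁻⁴⁴ / (0.138)^3 = 1.32×10⁻⁴¹
s = 1.81×10⁻²¹ M

1.81×10⁻²¹ M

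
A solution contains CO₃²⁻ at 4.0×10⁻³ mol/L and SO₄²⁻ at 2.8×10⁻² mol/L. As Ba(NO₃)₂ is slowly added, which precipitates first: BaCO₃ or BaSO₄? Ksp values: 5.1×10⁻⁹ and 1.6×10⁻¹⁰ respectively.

BaSO₄

Precipitation begins when Q = Ksp.
For BaCO₃: [Ba²⁺] = (Ksp/[CO₃²⁻]) = 1.3×10⁻⁶ mol/L
For BaSO₄: [Ba²⁺] = (Ksp/[SO₄²⁻]) = 5.7×10⁻⁹ mol/L
The smaller threshold [Ba²⁺] is reached first, so BaSO₄ precipitates first.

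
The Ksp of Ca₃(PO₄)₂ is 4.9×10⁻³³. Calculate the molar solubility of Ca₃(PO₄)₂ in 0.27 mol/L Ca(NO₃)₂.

Ca₃(PO₄)₂(s) ⇌ 3 Ca²⁺(aq) + 2 PO₄³⁻(aq)
With Ca²⁺ already at 0.27 mol/L and s small, take [Ca²⁺] ≈ 0.27 mol/L and [PO₄³⁻] = 2s.
Ksp = [Ca²⁺]^3[PO₄³⁻]^2 = (0.27)^3(2s)^2
(2s)^2 = 4.9×10⁻³³ / (0.27)^3 = 2.5×10⁻³¹
s = 2.5×10⁻¹⁶ mol/L

2.5×10⁻¹⁶ M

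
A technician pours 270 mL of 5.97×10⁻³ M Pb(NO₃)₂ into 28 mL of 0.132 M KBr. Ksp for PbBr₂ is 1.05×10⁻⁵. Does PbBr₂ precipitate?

After mixing, V = 270 mL + 28 mL = 298 mL.
[Pb²⁺] = (5.97×10⁻³)(270)/298 = 5.41×10⁻³ M
[Br⁻] = (0.132)(28)/298 = 1.24×10⁻² M
Q = [Pb²⁺][Br⁻]^2 = 8.32×10⁻⁷
Since Q (8.32×10⁻⁷) is less than Ksp (1.05×10⁻⁵), no PbBr₂ precipitates.

No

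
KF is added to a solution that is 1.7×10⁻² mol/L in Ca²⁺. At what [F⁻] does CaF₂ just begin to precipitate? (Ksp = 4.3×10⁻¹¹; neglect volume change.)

5.0×10⁻⁵ M

Each salt precipitates once Q = Ksp for that salt.
CaF₂(s) ⇌ Ca²⁺(aq) + 2 F⁻(aq)
Ksp = [Ca²⁺][F⁻]^2 = [F⁻]^2(1.7×10⁻²)
[F⁻]^2 = 4.3×10⁻¹¹ / (1.7×10⁻²) = 2.5×10⁻⁹
[F⁻] = 5.0×10⁻⁵ mol/L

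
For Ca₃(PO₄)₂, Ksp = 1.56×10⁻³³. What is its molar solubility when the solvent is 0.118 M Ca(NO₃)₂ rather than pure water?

Ca₃(PO₄)₂(s) ⇌ 3 Ca²⁺(aq) + 2 PO₄³⁻(aq)
Let s be the solubility of Ca₃(PO₄)₂ here. The common ion gives [Ca²⁺] ≈ 0.118 M, and [PO₄³⁻] = 2s.
Ksp = [Ca²⁺]^3[PO₄³⁻]^2 = (0.118)^3(2s)^2
(2s)^2 = 1.56×10⁻³³ / (0.118)^3 = 9.49×10⁻³¹
s = 4.87×10⁻¹⁶ M

4.87×10⁻¹⁶ M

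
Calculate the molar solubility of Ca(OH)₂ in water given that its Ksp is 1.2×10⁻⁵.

Ca(OH)₂(s) ⇌ Ca²⁺(aq) + 2 OH⁻(aq)
With molar solubility s: [Ca²⁺] = s, [OH⁻] = 2s.
Ksp = [Ca²⁺][OH⁻]^2 = s · (2s)^2 = 4s^3
4s^3 = 1.2×10⁻⁵  ⇒  s^3 = 3.0×10⁻⁶
s = 1.4×10⁻² mol/L

1.4×10⁻² M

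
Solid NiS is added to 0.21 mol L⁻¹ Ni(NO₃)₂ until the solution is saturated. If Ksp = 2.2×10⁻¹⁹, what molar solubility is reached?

1.0×10⁻¹⁸ M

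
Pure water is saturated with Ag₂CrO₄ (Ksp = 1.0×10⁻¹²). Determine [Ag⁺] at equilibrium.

Ag₂CrO₄(s) ⇌ 2 Ag⁺(aq) + CrO₄²⁻(aq)
Let s be the molar solubility. Then [Ag⁺] = 2s and [CrO₄²⁻] = s.
Ksp = [Ag⁺]^2[CrO₄²⁻] = (2s)^2 · s = 4s^3 = 1.0×10⁻¹²
s = 6.3×10⁻⁵ mol/L
[Ag⁺] = 2s = 1.3×10⁻⁴ mol/L

1.3×10⁻⁴ M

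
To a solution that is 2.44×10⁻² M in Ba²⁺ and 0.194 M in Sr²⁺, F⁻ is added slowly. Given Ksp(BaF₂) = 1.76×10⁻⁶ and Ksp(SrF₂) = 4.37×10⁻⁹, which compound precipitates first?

SrF₂

A salt starts to precipitate once the ion product Q reaches its Ksp.
For BaF₂: [F⁻] = (Ksp/[Ba²⁺])^(1/2) = 8.49×10⁻³ M
For SrF₂: [F⁻] = (Ksp/[Sr²⁺])^(1/2) = 1.50×10⁻⁴ M
The smaller threshold [F⁻] is reached first, so SrF₂ precipitates first.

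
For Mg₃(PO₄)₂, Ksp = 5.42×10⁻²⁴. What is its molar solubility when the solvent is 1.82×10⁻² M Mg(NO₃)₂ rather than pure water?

4.74×10⁻¹⁰ M

Mg₃(PO₄)₂(s) ⇌ 3 Mg²⁺(aq) + 2 PO₄³⁻(aq)
With Mg²⁺ already at 1.82×10⁻² M and s small, take [Mg²⁺] ≈ 1.82×10⁻² M and [PO₄³⁻] = 2s.
Ksp = [Mg²⁺]^3[PO₄³⁻]^2 = (1.82×10⁻²)^3(2s)^2
(2s)^2 = 5.42×10⁻²⁴ / (1.82×10⁻²)^3 = 8.99×10⁻¹⁹
s = 4.74×10⁻¹⁰ M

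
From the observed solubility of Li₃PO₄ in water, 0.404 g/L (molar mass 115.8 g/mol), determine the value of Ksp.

Ksp = 4.00×10⁻⁹

s = (0.404 g L⁻¹)/(115.8 g mol⁻¹) = 3.4888×10⁻³ M
Li₃PO₄(s) ⇌ 3 Li⁺(aq) + PO₄³⁻(aq)
Call the molar solubility s, so that [Li⁺] = 3s and [PO₄³⁻] = s.
Ksp = [Li⁺]^3[PO₄³⁻] = (3s)^3 · s = 27s^4
Ksp = 27 × (3.4888×10⁻³)^4 = 4.00×10⁻⁹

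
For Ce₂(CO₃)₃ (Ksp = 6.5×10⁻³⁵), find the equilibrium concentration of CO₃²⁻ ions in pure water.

1.7×10⁻⁷ M

Ce₂(CO₃)₃(s) ⇌ 2 Ce³⁺(aq) + 3 CO₃²⁻(aq)
With molar solubility s: [Ce³⁺] = 2s, [CO₃²⁻] = 3s.
Ksp = [Ce³⁺]^2[CO₃²⁻]^3 = (2s)^2 · (3s)^3 = 108s^5 = 6.5×10⁻³⁵
s = 5.7×10⁻⁸ mol L⁻¹
[CO₃²⁻] = 3s = 1.7×10⁻⁷ mol L⁻¹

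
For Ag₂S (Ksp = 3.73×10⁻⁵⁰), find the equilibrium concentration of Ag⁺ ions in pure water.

Ag₂S(s) ⇌ 2 Ag⁺(aq) + S²⁻(aq)
For each mole of Ag₂S that dissolves per liter, [Ag⁺] = 2s and [S²⁻] = s; let s denote this solubility.
Ksp = [Ag⁺]^2[S²⁻] = (2s)^2 · s = 4s^3 = 3.73×10⁻⁵⁰
s = 2.10×10⁻¹⁷ M
[Ag⁺] = 2s = 4.21×10⁻¹⁷ M

4.21×10⁻¹⁷ M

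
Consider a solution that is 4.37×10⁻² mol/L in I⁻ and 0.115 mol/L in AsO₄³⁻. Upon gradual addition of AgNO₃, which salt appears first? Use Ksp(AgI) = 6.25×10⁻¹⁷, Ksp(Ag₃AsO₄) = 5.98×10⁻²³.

Precipitation begins when Q = Ksp.
For AgI: [Ag⁺] = (Ksp/[I⁻]) = 1.43×10⁻¹⁵ mol/L
For Ag₃AsO₄: [Ag⁺] = (Ksp/[AsO₄³⁻])^(1/3) = 8.04×10⁻⁸ mol/L
The smaller threshold [Ag⁺] is reached first, so AgI precipitates first.

AgI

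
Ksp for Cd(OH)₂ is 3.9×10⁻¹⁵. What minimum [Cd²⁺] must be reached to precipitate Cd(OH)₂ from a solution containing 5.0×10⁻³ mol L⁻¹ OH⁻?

1.6×10⁻¹⁰ M

Precipitation begins when Q = Ksp.
Cd(OH)₂(s) ⇌ Cd²⁺(aq) + 2 OH⁻(aq)
Ksp = [Cd²⁺][OH⁻]^2 = [Cd²⁺](5.0×10⁻³)^2
[Cd²⁺] = 3.9×10⁻¹⁵ / (5.0×10⁻³)^2 = 1.6×10⁻¹⁰
[Cd²⁺] = 1.6×10⁻¹⁰ mol L⁻¹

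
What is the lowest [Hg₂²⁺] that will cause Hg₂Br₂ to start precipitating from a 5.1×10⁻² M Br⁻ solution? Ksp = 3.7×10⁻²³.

Precipitation begins when Q = Ksp.
Hg₂Br₂(s) ⇌ Hg₂²⁺(aq) + 2 Br⁻(aq)
Ksp = [Hg₂²⁺][Br⁻]^2 = [Hg₂²⁺](5.1×10⁻²)^2
[Hg₂²⁺] = 3.7×10⁻²³ / (5.1×10⁻²)^2 = 1.4×10⁻²⁰
[Hg₂²⁺] = 1.4×10⁻²⁰ M

1.4×10⁻²⁰ M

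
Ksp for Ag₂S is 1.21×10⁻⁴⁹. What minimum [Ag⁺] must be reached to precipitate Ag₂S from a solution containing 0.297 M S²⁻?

A salt starts to precipitate once the ion product Q reaches its Ksp.
Ag₂S(s) ⇌ 2 Ag⁺(aq) + S²⁻(aq)
Ksp = [Ag⁺]^2[S²⁻] = [Ag⁺]^2(0.297)
[Ag⁺]^2 = 1.21×10⁻⁴⁹ / (0.297) = 4.07×10⁻⁴⁹
[Ag⁺] = 6.38×10⁻²⁵ M

6.38×10⁻²⁵ M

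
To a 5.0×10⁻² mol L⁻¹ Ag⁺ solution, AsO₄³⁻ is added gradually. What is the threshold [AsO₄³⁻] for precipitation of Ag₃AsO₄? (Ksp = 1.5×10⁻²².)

1.2×10⁻¹⁸ M

The threshold for precipitation is Q = Ksp.
Ag₃AsO₄(s) ⇌ 3 Ag⁺(aq) + AsO₄³⁻(aq)
Ksp = [Ag⁺]^3[AsO₄³⁻] = [AsO₄³⁻](5.0×10⁻²)^3
[AsO₄³⁻] = 1.5×10⁻²² / (5.0×10⁻²)^3 = 1.2×10⁻¹⁸
[AsO₄³⁻] = 1.2×10⁻¹⁸ mol L⁻¹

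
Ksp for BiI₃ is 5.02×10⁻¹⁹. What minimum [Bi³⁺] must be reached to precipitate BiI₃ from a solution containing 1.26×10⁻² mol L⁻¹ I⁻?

2.51×10⁻¹³ M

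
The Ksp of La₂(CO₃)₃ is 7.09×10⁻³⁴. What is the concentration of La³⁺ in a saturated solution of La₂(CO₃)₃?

1.84×10⁻⁷ M

La₂(CO₃)₃(s) ⇌ 2 La³⁺(aq) + 3 CO₃²⁻(aq)
For each mole of La₂(CO₃)₃ that dissolves per liter, [La³⁺] = 2s and [CO₃²⁻] = 3s; let s denote this solubility.
Ksp = [La³⁺]^2[CO₃²⁻]^3 = (2s)^2 · (3s)^3 = 108s^5 = 7.09×10⁻³⁴
s = 9.19×10⁻⁸ M
[La³⁺] = 2s = 1.84×10⁻⁷ M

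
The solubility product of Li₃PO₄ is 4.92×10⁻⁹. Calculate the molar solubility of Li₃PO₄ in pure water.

Li₃PO₄(s) ⇌ 3 Li⁺(aq) + PO₄³⁻(aq)
If s mol/L of Li₃PO₄ dissolves, [Li⁺] = 3s and [PO₄³⁻] = s.
Ksp = [Li⁺]^3[PO₄³⁻] = (3s)^3 · s = 27s^4
27s^4 = 4.92×10⁻⁹  ⇒  s^4 = 1.82×10⁻¹⁰
s = (1.82×10⁻¹⁰)^(1/4) = 3.67×10⁻³ mol L⁻¹

3.67×10⁻³ M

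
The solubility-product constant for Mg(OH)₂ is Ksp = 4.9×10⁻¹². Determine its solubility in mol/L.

1.1×10⁻⁴ M

Mg(OH)₂(s) ⇌ Mg²⁺(aq) + 2 OH⁻(aq)
Let s be the molar solubility. Then [Mg²⁺] = s and [OH⁻] = 2s.
Ksp = [Mg²⁺][OH⁻]^2 = s · (2s)^2 = 4s^3
4s^3 = 4.9×10⁻¹²  ⇒  s^3 = 1.2×10⁻¹²
s = 1.1×10⁻⁴ M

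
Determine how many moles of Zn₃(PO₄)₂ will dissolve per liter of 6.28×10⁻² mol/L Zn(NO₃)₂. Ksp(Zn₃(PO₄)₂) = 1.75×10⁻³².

4.20×10⁻¹⁵ M

Zn₃(PO₄)₂(s) ⇌ 3 Zn²⁺(aq) + 2 PO₄³⁻(aq)
With Zn²⁺ already at 6.28×10⁻² mol/L and s small, take [Zn²⁺] ≈ 6.28×10⁻² mol/L and [PO₄³⁻] = 2s.
Ksp = [Zn²⁺]^3[PO₄³⁻]^2 = (6.28×10⁻²)^3(2s)^2
(2s)^2 = 1.75×10⁻³² / (6.28×10⁻²)^3 = 7.07×10⁻²⁹
s = 4.20×10⁻¹⁵ mol/L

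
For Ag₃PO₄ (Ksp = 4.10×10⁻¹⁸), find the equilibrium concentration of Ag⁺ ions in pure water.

Ag₃PO₄(s) ⇌ 3 Ag⁺(aq) + PO₄³⁻(aq)
If s mol/L of Ag₃PO₄ dissolves, [Ag⁺] = 3s and [PO₄³⁻] = s.
Ksp = [Ag⁺]^3[PO₄³⁻] = (3s)^3 · s = 27s^4 = 4.10×10⁻¹⁸
s = 1.97×10⁻⁵ M
[Ag⁺] = 3s = 5.92×10⁻⁵ M

5.92×10⁻⁵ M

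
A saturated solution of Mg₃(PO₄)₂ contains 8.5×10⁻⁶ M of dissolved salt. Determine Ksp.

Ksp = 4.8×10⁻²⁴

Mg₃(PO₄)₂(s) ⇌ 3 Mg²⁺(aq) + 2 PO₄³⁻(aq)
If s mol/L of Mg₃(PO₄)₂ dissolves, [Mg²⁺] = 3s and [PO₄³⁻] = 2s.
Ksp = [Mg²⁺]^3[PO₄³⁻]^2 = (3s)^3 · (2s)^2 = 108s^5
Ksp = 108 × (8.5×10⁻⁶)^5 = 4.8×10⁻²⁴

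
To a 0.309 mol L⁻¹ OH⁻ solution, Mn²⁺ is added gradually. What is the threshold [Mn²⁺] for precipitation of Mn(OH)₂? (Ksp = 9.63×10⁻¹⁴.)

1.01×10⁻¹² M

Each salt precipitates once Q = Ksp for that salt.
Mn(OH)₂(s) ⇌ Mn²⁺(aq) + 2 OH⁻(aq)
Ksp = [Mn²⁺][OH⁻]^2 = [Mn²⁺](0.309)^2
[Mn²⁺] = 9.63×10⁻¹⁴ / (0.309)^2 = 1.01×10⁻¹²
[Mn²⁺] = 1.01×10⁻¹² mol L⁻¹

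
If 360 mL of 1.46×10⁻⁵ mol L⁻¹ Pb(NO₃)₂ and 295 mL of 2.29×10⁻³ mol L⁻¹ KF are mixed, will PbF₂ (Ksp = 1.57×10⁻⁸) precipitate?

No

After mixing, V = 360 mL + 295 mL = 655 mL.
[Pb²⁺] = (1.46×10⁻⁵)(360)/655 = 8.02×10⁻⁶ mol L⁻¹
[F⁻] = (2.29×10⁻³)(295)/655 = 1.03×10⁻³ mol L⁻¹
Q = [Pb²⁺][F⁻]^2 = 8.54×10⁻¹²
Q < Ksp (8.54×10⁻¹² vs 1.57×10⁻⁸); the solution remains unsaturated and no precipitate forms.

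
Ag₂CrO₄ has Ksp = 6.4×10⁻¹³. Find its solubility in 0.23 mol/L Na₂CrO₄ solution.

Ag₂CrO₄(s) ⇌ 2 Ag⁺(aq) + CrO₄²⁻(aq)
Let s be the solubility of Ag₂CrO₄ here. The common ion gives [CrO₄²⁻] ≈ 0.23 mol/L, and [Ag⁺] = 2s.
Ksp = [Ag⁺]^2[CrO₄²⁻] = (2s)^2(0.23)
(2s)^2 = 6.4×10⁻¹³ / (0.23) = 2.8×10⁻¹²
s = 8.3×10⁻⁷ mol/L

8.3×10⁻⁷ M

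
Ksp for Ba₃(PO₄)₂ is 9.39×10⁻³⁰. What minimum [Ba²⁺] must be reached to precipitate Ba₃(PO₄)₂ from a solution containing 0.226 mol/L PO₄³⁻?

A salt starts to precipitate once the ion product Q reaches its Ksp.
Ba₃(PO₄)₂(s) ⇌ 3 Ba²⁺(aq) + 2 PO₄³⁻(aq)
Ksp = [Ba²⁺]^3[PO₄³⁻]^2 = [Ba²⁺]^3(0.226)^2
[Ba²⁺]^3 = 9.39×10⁻³⁰ / (0.226)^2 = 1.84×10⁻²⁸
[Ba²⁺] = 5.69×10⁻¹⁰ mol/L

5.69×10⁻¹⁰ M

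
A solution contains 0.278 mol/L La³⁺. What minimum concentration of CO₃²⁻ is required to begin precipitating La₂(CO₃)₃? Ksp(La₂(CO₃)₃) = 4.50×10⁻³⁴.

Precipitation begins when Q = Ksp.
La₂(CO₃)₃(s) ⇌ 2 La³⁺(aq) + 3 CO₃²⁻(aq)
Ksp = [La³⁺]^2[CO₃²⁻]^3 = [CO₃²⁻]^3(0.278)^2
[CO₃²⁻]^3 = 4.50×10⁻³⁴ / (0.278)^2 = 5.82×10⁻³³
[CO₃²⁻] = 1.80×10⁻¹¹ mol/L

1.80×10⁻¹¹ M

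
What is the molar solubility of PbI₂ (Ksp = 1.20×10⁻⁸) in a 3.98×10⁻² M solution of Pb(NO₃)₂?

PbI₂(s) ⇌ Pb²⁺(aq) + 2 I⁻(aq)
With Pb²⁺ already at 3.98×10⁻² M and s small, take [Pb²⁺] ≈ 3.98×10⁻² M and [I⁻] = 2s.
Ksp = [Pb²⁺][I⁻]^2 = (3.98×10⁻²)(2s)^2
(2s)^2 = 1.20×10⁻⁸ / (3.98×10⁻²) = 3.02×10⁻⁷
s = 2.75×10⁻⁴ M

2.75×10⁻⁴ M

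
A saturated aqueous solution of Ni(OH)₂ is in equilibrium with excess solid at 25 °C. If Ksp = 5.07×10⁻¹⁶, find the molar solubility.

5.02×10⁻⁶ M

Ni(OH)₂(s) ⇌ Ni²⁺(aq) + 2 OH⁻(aq)
For each mole of Ni(OH)₂ that dissolves per liter, [Ni²⁺] = s and [OH⁻] = 2s; let s denote this solubility.
Ksp = [Ni²⁺][OH⁻]^2 = s · (2s)^2 = 4s^3
4s^3 = 5.07×10⁻¹⁶  ⇒  s^3 = 1.27×10⁻¹⁶
s = 5.02×10⁻⁶ M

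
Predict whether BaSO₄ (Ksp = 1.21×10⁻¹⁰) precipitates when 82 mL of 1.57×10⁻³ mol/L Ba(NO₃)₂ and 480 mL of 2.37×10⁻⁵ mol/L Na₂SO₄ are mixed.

Yes

After mixing, V = 82 mL + 480 mL = 562 mL.
[Ba²⁺] = (1.57×10⁻³)(82)/562 = 2.29×10⁻⁴ mol/L
[SO₄²⁻] = (2.37×10⁻⁵)(480)/562 = 2.02×10⁻⁵ mol/L
Q = [Ba²⁺][SO₄²⁻] = 4.64×10⁻⁹
Since Q (4.64×10⁻⁹) exceeds Ksp (1.21×10⁻¹⁰), BaSO₄ will precipitate.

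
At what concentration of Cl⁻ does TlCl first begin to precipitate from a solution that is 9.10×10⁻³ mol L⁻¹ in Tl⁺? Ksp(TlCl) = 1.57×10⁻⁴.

The threshold for precipitation is Q = Ksp.
TlCl(s) ⇌ Tl⁺(aq) + Cl⁻(aq)
Ksp = [Tl⁺][Cl⁻] = [Cl⁻](9.10×10⁻³)
[Cl⁻] = 1.57×10⁻⁴ / (9.10×10⁻³) = 1.73×10⁻²
[Cl⁻] = 1.73×10⁻² mol L⁻¹

1.73×10⁻² M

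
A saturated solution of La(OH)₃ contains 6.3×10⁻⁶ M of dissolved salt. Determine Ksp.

Ksp = 4.3×10⁻²⁰

La(OH)₃(s) ⇌ La³⁺(aq) + 3 OH⁻(aq)
For each mole of La(OH)₃ that dissolves per liter, [La³⁺] = s and [OH⁻] = 3s; let s denote this solubility.
Ksp = [La³⁺][OH⁻]^3 = s · (3s)^3 = 27s^4
Ksp = 27 × (6.3×10⁻⁶)^4 = 4.3×10⁻²⁰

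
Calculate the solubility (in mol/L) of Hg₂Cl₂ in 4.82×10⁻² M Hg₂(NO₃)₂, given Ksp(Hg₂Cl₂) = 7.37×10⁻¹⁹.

Hg₂Cl₂(s) ⇌ Hg₂²⁺(aq) + 2 Cl⁻(aq)
The solution already contains Hg₂²⁺ at 4.82×10⁻² M. Let s be the molar solubility of Hg₂Cl₂.
[Hg₂²⁺] ≈ 4.82×10⁻² M (common ion dominates); [Cl⁻] = 2s.
Ksp = [Hg₂²⁺][Cl⁻]^2 = (4.82×10⁻²)(2s)^2
(2s)^2 = 7.37×10⁻¹⁹ / (4.82×10⁻²) = 1.53×10⁻¹⁷
s = 1.96×10⁻⁹ M

1.96×10⁻⁹ M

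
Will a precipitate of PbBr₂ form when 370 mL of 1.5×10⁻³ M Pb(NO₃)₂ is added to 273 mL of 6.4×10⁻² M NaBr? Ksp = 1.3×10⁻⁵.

No

After mixing, V = 370 mL + 273 mL = 643 mL.
[Pb²⁺] = (1.5×10⁻³)(370)/643 = 8.6×10⁻⁴ M
[Br⁻] = (6.4×10⁻²)(273)/643 = 2.7×10⁻² M
Q = [Pb²⁺][Br⁻]^2 = 6.4×10⁻⁷
Q = 6.4×10⁻⁷ < Ksp = 1.3×10⁻⁵, so the solution is unsaturated and no precipitate forms.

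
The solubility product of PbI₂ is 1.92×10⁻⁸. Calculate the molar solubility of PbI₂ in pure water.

1.69×10⁻³ M

PbI₂(s) ⇌ Pb²⁺(aq) + 2 I⁻(aq)
For each mole of PbI₂ that dissolves per liter, [Pb²⁺] = s and [I⁻] = 2s; let s denote this solubility.
Ksp = [Pb²⁺][I⁻]^2 = s · (2s)^2 = 4s^3
4s^3 = 1.92×10⁻⁸  ⇒  s^3 = 4.80×10⁻⁹
s = 1.69×10⁻³ mol/L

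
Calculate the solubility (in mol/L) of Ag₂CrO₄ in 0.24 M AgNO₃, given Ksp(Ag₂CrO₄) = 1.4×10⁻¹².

2.4×10⁻¹¹ M

Ag₂CrO₄(s) ⇌ 2 Ag⁺(aq) + CrO₄²⁻(aq)
The solution already contains Ag⁺ at 0.24 M. Let s be the molar solubility of Ag₂CrO₄.
[Ag⁺] ≈ 0.24 M (common ion dominates); [CrO₄²⁻] = s.
Ksp = [Ag⁺]^2[CrO₄²⁻] = (0.24)^2s
s = 1.4×10⁻¹² / (0.24)^2 = 2.4×10⁻¹¹
s = 2.4×10⁻¹¹ M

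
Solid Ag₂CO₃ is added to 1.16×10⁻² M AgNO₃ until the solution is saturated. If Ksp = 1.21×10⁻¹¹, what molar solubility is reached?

Ag₂CO₃(s) ⇌ 2 Ag⁺(aq) + CO₃²⁻(aq)
Let s be the solubility of Ag₂CO₃ here. The common ion gives [Ag⁺] ≈ 1.16×10⁻² M, and [CO₃²⁻] = s.
Ksp = [Ag⁺]^2[CO₃²⁻] = (1.16×10⁻²)^2s
s = 1.21×10⁻¹¹ / (1.16×10⁻²)^2 = 8.99×10⁻⁸
s = 8.99×10⁻⁸ M

8.99×10⁻⁸ M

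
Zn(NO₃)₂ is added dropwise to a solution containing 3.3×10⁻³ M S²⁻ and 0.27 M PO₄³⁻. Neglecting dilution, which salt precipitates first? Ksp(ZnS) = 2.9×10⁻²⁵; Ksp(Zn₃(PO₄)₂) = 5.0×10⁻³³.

ZnS

The threshold for precipitation is Q = Ksp.
For ZnS: [Zn²⁺] = (Ksp/[S²⁻]) = 8.8×10⁻²³ M
For Zn₃(PO₄)₂: [Zn²⁺] = (Ksp/[PO₄³⁻]^2)^(1/3) = 4.1×10⁻¹¹ M
ZnS requires the lower [Zn²⁺], so it precipitates first.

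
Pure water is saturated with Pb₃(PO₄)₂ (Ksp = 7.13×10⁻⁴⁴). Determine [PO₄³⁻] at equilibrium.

1.84×10⁻⁹ M

Pb₃(PO₄)₂(s) ⇌ 3 Pb²⁺(aq) + 2 PO₄³⁻(aq)
With molar solubility s: [Pb²⁺] = 3s, [PO₄³⁻] = 2s.
Ksp = [Pb²⁺]^3[PO₄³⁻]^2 = (3s)^3 · (2s)^2 = 108s^5 = 7.13×10⁻⁴⁴
s = 9.20×10⁻¹⁰ mol/L
[PO₄³⁻] = 2s = 1.84×10⁻⁹ mol/L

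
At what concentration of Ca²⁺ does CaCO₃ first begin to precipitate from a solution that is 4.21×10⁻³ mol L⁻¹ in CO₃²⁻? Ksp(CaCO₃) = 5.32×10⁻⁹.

1.26×10⁻⁶ M

Precipitation begins when Q = Ksp.
CaCO₃(s) ⇌ Ca²⁺(aq) + CO₃²⁻(aq)
Ksp = [Ca²⁺][CO₃²⁻] = [Ca²⁺](4.21×10⁻³)
[Ca²⁺] = 5.32×10⁻⁹ / (4.21×10⁻³) = 1.26×10⁻⁶
[Ca²⁺] = 1.26×10⁻⁶ mol L⁻¹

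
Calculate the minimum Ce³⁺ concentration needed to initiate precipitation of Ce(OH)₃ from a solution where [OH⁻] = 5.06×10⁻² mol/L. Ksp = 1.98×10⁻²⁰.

1.53×10⁻¹⁶ M

Precipitation begins when Q = Ksp.
Ce(OH)₃(s) ⇌ Ce³⁺(aq) + 3 OH⁻(aq)
Ksp = [Ce³⁺][OH⁻]^3 = [Ce³⁺](5.06×10⁻²)^3
[Ce³⁺] = 1.98×10⁻²⁰ / (5.06×10⁻²)^3 = 1.53×10⁻¹⁶
[Ce³⁺] = 1.53×10⁻¹⁶ mol/L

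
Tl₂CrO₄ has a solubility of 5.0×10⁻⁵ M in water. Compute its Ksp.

Ksp = 5.0×10⁻¹³

Tl₂CrO₄(s) ⇌ 2 Tl⁺(aq) + CrO₄²⁻(aq)
If s mol/L of Tl₂CrO₄ dissolves, [Tl⁺] = 2s and [CrO₄²⁻] = s.
Ksp = [Tl⁺]^2[CrO₄²⁻] = (2s)^2 · s = 4s^3
Ksp = 4 × (5.0×10⁻⁵)^3 = 5.0×10⁻¹³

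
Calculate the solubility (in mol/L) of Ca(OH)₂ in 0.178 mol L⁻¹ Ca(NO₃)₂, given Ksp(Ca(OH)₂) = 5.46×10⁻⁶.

2.77×10⁻³ M

Ca(OH)₂(s) ⇌ Ca²⁺(aq) + 2 OH⁻(aq)
Let s be the solubility of Ca(OH)₂ here. The common ion gives [Ca²⁺] ≈ 0.178 mol L⁻¹, and [OH⁻] = 2s.
Ksp = [Ca²⁺][OH⁻]^2 = (0.178)(2s)^2
(2s)^2 = 5.46×10⁻⁶ / (0.178) = 3.07×10⁻⁵
s = 2.77×10⁻³ mol L⁻¹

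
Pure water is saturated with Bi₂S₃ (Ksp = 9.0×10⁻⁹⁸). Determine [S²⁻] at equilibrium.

Bi₂S₃(s) ⇌ 2 Bi³⁺(aq) + 3 S²⁻(aq)
For each mole of Bi₂S₃ that dissolves per liter, [Bi³⁺] = 2s and [S²⁻] = 3s; let s denote this solubility.
Ksp = [Bi³⁺]^2[S²⁻]^3 = (2s)^2 · (3s)^3 = 108s^5 = 9.0×10⁻⁹⁸
s = 1.5×10⁻²⁰ mol L⁻¹
[S²⁻] = 3s = 4.6×10⁻²⁰ mol L⁻¹

4.6×10⁻²⁰ M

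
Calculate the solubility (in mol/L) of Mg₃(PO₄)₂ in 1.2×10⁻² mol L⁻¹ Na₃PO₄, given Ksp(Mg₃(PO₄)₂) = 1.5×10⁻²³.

1.6×10⁻⁷ M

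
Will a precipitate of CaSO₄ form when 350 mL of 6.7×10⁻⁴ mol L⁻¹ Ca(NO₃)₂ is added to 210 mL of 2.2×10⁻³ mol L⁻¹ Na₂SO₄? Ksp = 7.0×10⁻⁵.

No

After mixing, V = 350 mL + 210 mL = 560 mL.
[Ca²⁺] = (6.7×10⁻⁴)(350)/560 = 4.2×10⁻⁴ mol L⁻¹
[SO₄²⁻] = (2.2×10⁻³)(210)/560 = 8.3×10⁻⁴ mol L⁻¹
Q = [Ca²⁺][SO₄²⁻] = 3.5×10⁻⁷
Since Q (3.5×10⁻⁷) is less than Ksp (7.0×10⁻⁵), no CaSO₄ precipitates.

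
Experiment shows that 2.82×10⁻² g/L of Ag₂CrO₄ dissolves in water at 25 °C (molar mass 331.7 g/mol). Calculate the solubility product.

Ksp = 2.46×10⁻¹²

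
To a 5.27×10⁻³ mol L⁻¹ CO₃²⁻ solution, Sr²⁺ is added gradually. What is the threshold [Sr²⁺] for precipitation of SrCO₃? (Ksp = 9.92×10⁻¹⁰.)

1.88×10⁻⁷ M

Precipitation of each salt begins when its ion product equals Ksp.
SrCO₃(s) ⇌ Sr²⁺(aq) + CO₃²⁻(aq)
Ksp = [Sr²⁺][CO₃²⁻] = [Sr²⁺](5.27×10⁻³)
[Sr²⁺] = 9.92×10⁻¹⁰ / (5.27×10⁻³) = 1.88×10⁻⁷
[Sr²⁺] = 1.88×10⁻⁷ mol L⁻¹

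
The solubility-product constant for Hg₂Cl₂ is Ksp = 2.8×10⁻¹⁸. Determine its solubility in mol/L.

8.9×10⁻⁷ M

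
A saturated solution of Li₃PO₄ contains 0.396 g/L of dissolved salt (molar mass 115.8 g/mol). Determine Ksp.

Ksp = 3.69×10⁻⁹

Convert to molarity: s = 0.396 / 115.8 = 3.4197×10⁻³ mol/L
Li₃PO₄(s) ⇌ 3 Li⁺(aq) + PO₄³⁻(aq)
With molar solubility s: [Li⁺] = 3s, [PO₄³⁻] = s.
Ksp = [Li⁺]^3[PO₄³⁻] = (3s)^3 · s = 27s^4
Ksp = 27 × (3.4197×10⁻³)^4 = 3.69×10⁻⁹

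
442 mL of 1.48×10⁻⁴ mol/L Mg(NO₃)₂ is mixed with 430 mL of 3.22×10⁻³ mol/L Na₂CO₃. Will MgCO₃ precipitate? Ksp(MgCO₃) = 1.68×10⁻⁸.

Yes

After mixing, V = 442 mL + 430 mL = 872 mL.
[Mg²⁺] = (1.48×10⁻⁴)(442)/872 = 7.50×10⁻⁵ mol/L
[CO₃²⁻] = (3.22×10⁻³)(430)/872 = 1.59×10⁻³ mol/L
Q = [Mg²⁺][CO₃²⁻] = 1.19×10⁻⁷
Q = 1.19×10⁻⁷ > Ksp = 1.68×10⁻⁸, so the solution is supersaturated and MgCO₃ precipitates.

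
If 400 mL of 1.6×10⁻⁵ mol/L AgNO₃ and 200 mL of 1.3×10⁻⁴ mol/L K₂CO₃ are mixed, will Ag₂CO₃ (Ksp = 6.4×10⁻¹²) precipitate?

No

The combined volume is 600 mL.
[Ag⁺] = (1.6×10⁻⁵)(400)/600 = 1.1×10⁻⁵ mol/L
[CO₃²⁻] = (1.3×10⁻⁴)(200)/600 = 4.3×10⁻⁵ mol/L
Q = [Ag⁺]^2[CO₃²⁻] = 4.9×10⁻¹⁵
Q = 4.9×10⁻¹⁵ < Ksp = 6.4×10⁻¹², so the solution is unsaturated and no precipitate forms.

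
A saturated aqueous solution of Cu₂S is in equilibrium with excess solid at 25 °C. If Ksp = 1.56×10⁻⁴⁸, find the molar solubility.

7.31×10⁻¹⁷ M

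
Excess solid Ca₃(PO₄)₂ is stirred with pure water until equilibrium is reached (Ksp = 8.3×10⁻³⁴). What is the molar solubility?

Ca₃(PO₄)₂(s) ⇌ 3 Ca²⁺(aq) + 2 PO₄³⁻(aq)
With molar solubility s: [Ca²⁺] = 3s, [PO₄³⁻] = 2s.
Ksp = [Ca²⁺]^3[PO₄³⁻]^2 = (3s)^3 · (2s)^2 = 108s^5
108s^5 = 8.3×10⁻³⁴  ⇒  s^5 = 7.7×10⁻³⁶
s = (7.7×10⁻³⁶)^(1/5) = 9.5×10⁻⁸ M

9.5×10⁻⁸ M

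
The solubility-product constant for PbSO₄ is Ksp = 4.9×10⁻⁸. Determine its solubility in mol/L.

PbSO₄(s) ⇌ Pb²⁺(aq) + SO₄²⁻(aq)
If s mol/L of PbSO₄ dissolves, [Pb²⁺] = s and [SO₄²⁻] = s.
Ksp = [Pb²⁺][SO₄²⁻] = s · s = s^2
s^2 = 4.9×10⁻⁸
s = (4.9×10⁻⁸)^(1/2) = 2.2×10⁻⁴ M

2.2×10⁻⁴ M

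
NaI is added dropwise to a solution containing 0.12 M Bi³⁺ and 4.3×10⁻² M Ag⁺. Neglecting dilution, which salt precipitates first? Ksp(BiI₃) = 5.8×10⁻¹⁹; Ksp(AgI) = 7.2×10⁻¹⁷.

AgI

A salt starts to precipitate once the ion product Q reaches its Ksp.
For BiI₃: [I⁻] = (Ksp/[Bi³⁺])^(1/3) = 1.7×10⁻⁶ M
For AgI: [I⁻] = (Ksp/[Ag⁺]) = 1.7×10⁻¹⁵ M
AgI requires the lower [I⁻], so it precipitates first.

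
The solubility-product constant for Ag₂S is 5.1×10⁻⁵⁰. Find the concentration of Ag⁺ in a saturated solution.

4.7×10⁻¹⁷ M

Ag₂S(s) ⇌ 2 Ag⁺(aq) + S²⁻(aq)
With molar solubility s: [Ag⁺] = 2s, [S²⁻] = s.
Ksp = [Ag⁺]^2[S²⁻] = (2s)^2 · s = 4s^3 = 5.1×10⁻⁵⁰
s = 2.3×10⁻¹⁷ M
[Ag⁺] = 2s = 4.7×10⁻¹⁷ M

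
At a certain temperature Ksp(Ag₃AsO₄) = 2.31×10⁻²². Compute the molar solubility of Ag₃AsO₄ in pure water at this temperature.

1.71×10⁻⁶ M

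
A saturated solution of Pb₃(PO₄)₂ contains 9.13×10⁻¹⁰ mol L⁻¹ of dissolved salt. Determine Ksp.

Pb₃(PO₄)₂(s) ⇌ 3 Pb²⁺(aq) + 2 PO₄³⁻(aq)
Let s be the molar solubility. Then [Pb²⁺] = 3s and [PO₄³⁻] = 2s.
Ksp = [Pb²⁺]^3[PO₄³⁻]^2 = (3s)^3 · (2s)^2 = 108s^5
Ksp = 108 × (9.13×10⁻¹⁰)^5 = 6.85×10⁻⁴⁴

Ksp = 6.85×10⁻⁴⁴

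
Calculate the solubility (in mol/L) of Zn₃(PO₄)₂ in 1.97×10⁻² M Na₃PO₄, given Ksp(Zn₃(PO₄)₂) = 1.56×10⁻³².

1.14×10⁻¹⁰ M

Zn₃(PO₄)₂(s) ⇌ 3 Zn²⁺(aq) + 2 PO₄³⁻(aq)
PO₄³⁻ is already present at 1.97×10⁻² M. If s mol/L of Zn₃(PO₄)₂ dissolves, [Zn²⁺] = 3s while [PO₄³⁻] ≈ 1.97×10⁻² M.
Ksp = [Zn²⁺]^3[PO₄³⁻]^2 = (3s)^3(1.97×10⁻²)^2
(3s)^3 = 1.56×10⁻³² / (1.97×10⁻²)^2 = 4.02×10⁻²⁹
s = 1.14×10⁻¹⁰ M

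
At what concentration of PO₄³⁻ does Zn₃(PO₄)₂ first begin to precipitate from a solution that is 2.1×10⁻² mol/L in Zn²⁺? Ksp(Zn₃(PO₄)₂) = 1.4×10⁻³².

A salt starts to precipitate once the ion product Q reaches its Ksp.
Zn₃(PO₄)₂(s) ⇌ 3 Zn²⁺(aq) + 2 PO₄³⁻(aq)
Ksp = [Zn²⁺]^3[PO₄³⁻]^2 = [PO₄³⁻]^2(2.1×10⁻²)^3
[PO₄³⁻]^2 = 1.4×10⁻³² / (2.1×10⁻²)^3 = 1.5×10⁻²⁷
[PO₄³⁻] = 3.9×10⁻¹⁴ mol/L

3.9×10⁻¹⁴ M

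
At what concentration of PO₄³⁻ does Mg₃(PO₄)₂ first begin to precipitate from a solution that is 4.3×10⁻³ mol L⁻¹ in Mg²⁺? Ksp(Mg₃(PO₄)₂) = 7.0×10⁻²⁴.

9.4×10⁻⁹ M

Precipitation begins when Q = Ksp.
Mg₃(PO₄)₂(s) ⇌ 3 Mg²⁺(aq) + 2 PO₄³⁻(aq)
Ksp = [Mg²⁺]^3[PO₄³⁻]^2 = [PO₄³⁻]^2(4.3×10⁻³)^3
[PO₄³⁻]^2 = 7.0×10⁻²⁴ / (4.3×10⁻³)^3 = 8.8×10⁻¹⁷
[PO₄³⁻] = 9.4×10⁻⁹ mol L⁻¹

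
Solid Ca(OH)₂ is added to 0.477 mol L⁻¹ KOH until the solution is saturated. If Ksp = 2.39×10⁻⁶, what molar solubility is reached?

Ca(OH)₂(s) ⇌ Ca²⁺(aq) + 2 OH⁻(aq)
The solution already contains OH⁻ at 0.477 mol L⁻¹. Let s be the molar solubility of Ca(OH)₂.
[OH⁻] ≈ 0.477 mol L⁻¹ (common ion dominates); [Ca²⁺] = s.
Ksp = [Ca²⁺][OH⁻]^2 = s(0.477)^2
s = 2.39×10⁻⁶ / (0.477)^2 = 1.05×10⁻⁵
s = 1.05×10⁻⁵ mol L⁻¹

1.05×10⁻⁵ M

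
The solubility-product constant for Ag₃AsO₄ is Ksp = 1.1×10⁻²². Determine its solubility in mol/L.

Ag₃AsO₄(s) ⇌ 3 Ag⁺(aq) + AsO₄³⁻(aq)
Let s be the molar solubility. Then [Ag⁺] = 3s and [AsO₄³⁻] = s.
Ksp = [Ag⁺]^3[AsO₄³⁻] = (3s)^3 · s = 27s^4
27s^4 = 1.1×10⁻²²  ⇒  s^4 = 4.1×10⁻²⁴
Taking the 4th root, s = 1.4×10⁻⁶ mol L⁻¹.

1.4×10⁻⁶ M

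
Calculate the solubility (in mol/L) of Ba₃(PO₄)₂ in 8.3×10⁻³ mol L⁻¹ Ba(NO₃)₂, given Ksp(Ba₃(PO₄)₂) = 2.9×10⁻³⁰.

1.1×10⁻¹² M

Ba₃(PO₄)₂(s) ⇌ 3 Ba²⁺(aq) + 2 PO₄³⁻(aq)
Ba²⁺ is already present at 8.3×10⁻³ mol L⁻¹. If s mol/L of Ba₃(PO₄)₂ dissolves, [PO₄³⁻] = 2s while [Ba²⁺] ≈ 8.3×10⁻³ mol L⁻¹.
Ksp = [Ba²⁺]^3[PO₄³⁻]^2 = (8.3×10⁻³)^3(2s)^2
(2s)^2 = 2.9×10⁻³⁰ / (8.3×10⁻³)^3 = 5.1×10⁻²⁴
s = 1.1×10⁻¹² mol L⁻¹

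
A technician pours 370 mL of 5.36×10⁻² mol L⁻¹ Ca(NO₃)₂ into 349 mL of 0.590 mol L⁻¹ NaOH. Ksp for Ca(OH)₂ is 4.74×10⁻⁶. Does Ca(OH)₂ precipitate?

Yes

Total volume after mixing = 370 + 349 = 719 mL.
[Ca²⁺] = (5.36×10⁻²)(370)/719 = 2.76×10⁻² mol L⁻¹
[OH⁻] = (0.590)(349)/719 = 0.286 mol L⁻¹
Q = [Ca²⁺][OH⁻]^2 = 2.26×10⁻³
Because Q > Ksp (2.26×10⁻³ vs 4.74×10⁻⁶), a precipitate of Ca(OH)₂ forms.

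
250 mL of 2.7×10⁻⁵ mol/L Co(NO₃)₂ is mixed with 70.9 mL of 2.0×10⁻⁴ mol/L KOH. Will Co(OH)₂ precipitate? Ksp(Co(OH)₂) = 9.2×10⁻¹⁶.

Yes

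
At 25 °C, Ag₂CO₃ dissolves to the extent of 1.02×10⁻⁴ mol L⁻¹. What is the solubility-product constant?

Ag₂CO₃(s) ⇌ 2 Ag⁺(aq) + CO₃²⁻(aq)
If s mol/L of Ag₂CO₃ dissolves, [Ag⁺] = 2s and [CO₃²⁻] = s.
Ksp = [Ag⁺]^2[CO₃²⁻] = (2s)^2 · s = 4s^3
Ksp = 4 × (1.02×10⁻⁴)^3 = 4.24×10⁻¹²

Ksp = 4.24×10⁻¹²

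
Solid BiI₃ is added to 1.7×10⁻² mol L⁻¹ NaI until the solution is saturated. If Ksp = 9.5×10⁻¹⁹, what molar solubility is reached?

1.9×10⁻¹³ M

BiI₃(s) ⇌ Bi³⁺(aq) + 3 I⁻(aq)
The solution already contains I⁻ at 1.7×10⁻² mol L⁻¹. Let s be the molar solubility of BiI₃.
[I⁻] ≈ 1.7×10⁻² mol L⁻¹ (common ion dominates); [Bi³⁺] = s.
Ksp = [Bi³⁺][I⁻]^3 = s(1.7×10⁻²)^3
s = 9.5×10⁻¹⁹ / (1.7×10⁻²)^3 = 1.9×10⁻¹³
s = 1.9×10⁻¹³ mol L⁻¹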